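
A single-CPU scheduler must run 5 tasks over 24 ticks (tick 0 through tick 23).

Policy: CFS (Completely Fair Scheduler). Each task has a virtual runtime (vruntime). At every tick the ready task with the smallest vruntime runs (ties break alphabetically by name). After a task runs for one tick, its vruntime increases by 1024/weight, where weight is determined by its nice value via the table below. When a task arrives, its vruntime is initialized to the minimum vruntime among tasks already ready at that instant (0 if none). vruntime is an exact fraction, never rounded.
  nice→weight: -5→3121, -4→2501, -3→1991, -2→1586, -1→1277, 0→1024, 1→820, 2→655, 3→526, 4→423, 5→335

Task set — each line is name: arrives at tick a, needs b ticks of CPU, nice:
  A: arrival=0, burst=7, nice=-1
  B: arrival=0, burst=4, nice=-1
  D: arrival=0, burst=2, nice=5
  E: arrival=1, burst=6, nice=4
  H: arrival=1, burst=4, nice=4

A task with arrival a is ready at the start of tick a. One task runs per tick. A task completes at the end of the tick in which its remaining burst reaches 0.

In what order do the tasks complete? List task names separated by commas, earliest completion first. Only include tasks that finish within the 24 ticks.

t=0: vr[A=0 B=0 D=0] → run A
t=1: vr[A=1024/1277 B=0 D=0 E=0 H=0] → run B
t=2: vr[A=1024/1277 B=1024/1277 D=0 E=0 H=0] → run D
t=3: vr[A=1024/1277 B=1024/1277 D=1024/335 E=0 H=0] → run E
t=4: vr[A=1024/1277 B=1024/1277 D=1024/335 E=1024/423 H=0] → run H
t=5: vr[A=1024/1277 B=1024/1277 D=1024/335 E=1024/423 H=1024/423] → run A
t=6: vr[A=2048/1277 B=1024/1277 D=1024/335 E=1024/423 H=1024/423] → run B
t=7: vr[A=2048/1277 B=2048/1277 D=1024/335 E=1024/423 H=1024/423] → run A
t=8: vr[A=3072/1277 B=2048/1277 D=1024/335 E=1024/423 H=1024/423] → run B
t=9: vr[A=3072/1277 B=3072/1277 D=1024/335 E=1024/423 H=1024/423] → run A
t=10: vr[A=4096/1277 B=3072/1277 D=1024/335 E=1024/423 H=1024/423] → run B
t=11: vr[A=4096/1277 D=1024/335 E=1024/423 H=1024/423] → run E
t=12: vr[A=4096/1277 D=1024/335 E=2048/423 H=1024/423] → run H
t=13: vr[A=4096/1277 D=1024/335 E=2048/423 H=2048/423] → run D
t=14: vr[A=4096/1277 E=2048/423 H=2048/423] → run A
t=15: vr[A=5120/1277 E=2048/423 H=2048/423] → run A
t=16: vr[A=6144/1277 E=2048/423 H=2048/423] → run A
t=17: vr[E=2048/423 H=2048/423] → run E
t=18: vr[E=1024/141 H=2048/423] → run H
t=19: vr[E=1024/141 H=1024/141] → run E
t=20: vr[E=4096/423 H=1024/141] → run H
t=21: vr[E=4096/423] → run E
t=22: vr[E=5120/423] → run E
t=23: (idle)

completion order = B, D, A, H, E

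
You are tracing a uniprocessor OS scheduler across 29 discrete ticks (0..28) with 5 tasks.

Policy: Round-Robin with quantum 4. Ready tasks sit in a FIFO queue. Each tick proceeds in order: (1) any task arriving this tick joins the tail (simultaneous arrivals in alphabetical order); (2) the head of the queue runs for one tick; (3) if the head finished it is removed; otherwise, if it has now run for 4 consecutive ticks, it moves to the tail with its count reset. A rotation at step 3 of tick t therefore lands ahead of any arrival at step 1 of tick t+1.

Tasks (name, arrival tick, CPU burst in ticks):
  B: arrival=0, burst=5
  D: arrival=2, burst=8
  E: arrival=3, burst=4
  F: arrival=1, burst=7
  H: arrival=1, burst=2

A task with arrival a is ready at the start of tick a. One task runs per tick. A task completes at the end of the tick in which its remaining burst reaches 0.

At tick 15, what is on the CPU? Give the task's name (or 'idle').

t=0: queue=[B] q_used=0 → run B
t=1: queue=[B,F,H] q_used=1 → run B
t=2: queue=[B,F,H,D] q_used=2 → run B
t=3: queue=[B,F,H,D,E] q_used=3 → run B
t=4: queue=[F,H,D,E,B] q_used=0 → run F
t=5: queue=[F,H,D,E,B] q_used=1 → run F
t=6: queue=[F,H,D,E,B] q_used=2 → run F
t=7: queue=[F,H,D,E,B] q_used=3 → run F
t=8: queue=[H,D,E,B,F] q_used=0 → run H
t=9: queue=[H,D,E,B,F] q_used=1 → run H
t=10: queue=[D,E,B,F] q_used=0 → run D
t=11: queue=[D,E,B,F] q_used=1 → run D
t=12: queue=[D,E,B,F] q_used=2 → run D
t=13: queue=[D,E,B,F] q_used=3 → run D
t=14: queue=[E,B,F,D] q_used=0 → run E
t=15: queue=[E,B,F,D] q_used=1 → run E
t=16: queue=[E,B,F,D] q_used=2 → run E
t=17: queue=[E,B,F,D] q_used=3 → run E
t=18: queue=[B,F,D] q_used=0 → run B
t=19: queue=[F,D] q_used=0 → run F
t=20: queue=[F,D] q_used=1 → run F
t=21: queue=[F,D] q_used=2 → run F
t=22: queue=[D] q_used=0 → run D
t=23: queue=[D] q_used=1 → run D
t=24: queue=[D] q_used=2 → run D
t=25: queue=[D] q_used=3 → run D
t=26: (idle)
t=27: (idle)
t=28: (idle)

running at tick 15 = E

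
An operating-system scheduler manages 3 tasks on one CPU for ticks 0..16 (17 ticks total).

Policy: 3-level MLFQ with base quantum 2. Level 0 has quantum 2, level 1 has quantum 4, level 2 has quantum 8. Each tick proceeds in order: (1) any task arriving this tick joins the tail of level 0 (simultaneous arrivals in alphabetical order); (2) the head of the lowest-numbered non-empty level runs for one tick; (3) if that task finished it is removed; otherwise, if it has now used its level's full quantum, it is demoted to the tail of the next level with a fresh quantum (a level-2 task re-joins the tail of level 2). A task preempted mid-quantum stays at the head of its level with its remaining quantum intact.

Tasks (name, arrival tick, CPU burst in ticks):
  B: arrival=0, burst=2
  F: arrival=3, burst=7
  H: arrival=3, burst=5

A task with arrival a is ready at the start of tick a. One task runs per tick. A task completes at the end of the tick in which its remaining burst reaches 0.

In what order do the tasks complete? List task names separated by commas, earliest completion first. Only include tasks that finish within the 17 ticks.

t=0: L0/L1/L2 = B/-/- → run B
t=1: L0/L1/L2 = B/-/- → run B
t=2: (idle)
t=3: L0/L1/L2 = FH/-/- → run F
t=4: L0/L1/L2 = FH/-/- → run F
t=5: L0/L1/L2 = H/F/- → run H
t=6: L0/L1/L2 = H/F/- → run H
t=7: L0/L1/L2 = -/FH/- → run F
t=8: L0/L1/L2 = -/FH/- → run F
t=9: L0/L1/L2 = -/FH/- → run F
t=10: L0/L1/L2 = -/FH/- → run F
t=11: L0/L1/L2 = -/H/F → run H
t=12: L0/L1/L2 = -/H/F → run H
t=13: L0/L1/L2 = -/H/F → run H
t=14: L0/L1/L2 = -/-/F → run F
t=15: (idle)
t=16: (idle)

completion order = B, H, F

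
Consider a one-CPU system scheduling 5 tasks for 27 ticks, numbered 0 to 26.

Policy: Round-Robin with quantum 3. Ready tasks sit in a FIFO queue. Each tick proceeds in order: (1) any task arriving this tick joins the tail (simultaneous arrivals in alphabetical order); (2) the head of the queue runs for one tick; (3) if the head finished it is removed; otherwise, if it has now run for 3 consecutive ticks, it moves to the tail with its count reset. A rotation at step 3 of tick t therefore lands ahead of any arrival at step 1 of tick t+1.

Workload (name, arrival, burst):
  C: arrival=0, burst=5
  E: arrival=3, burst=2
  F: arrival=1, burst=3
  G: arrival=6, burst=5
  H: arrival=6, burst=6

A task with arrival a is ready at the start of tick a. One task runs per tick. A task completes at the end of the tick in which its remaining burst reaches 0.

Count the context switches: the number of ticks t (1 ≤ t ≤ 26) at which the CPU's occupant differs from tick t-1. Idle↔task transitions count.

t=0: queue=[C] q_used=0 → run C
t=1: queue=[C,F] q_used=1 → run C
t=2: queue=[C,F] q_used=2 → run C
t=3: queue=[F,C,E] q_used=0 → run F
t=4: queue=[F,C,E] q_used=1 → run F
t=5: queue=[F,C,E] q_used=2 → run F
t=6: queue=[C,E,G,H] q_used=0 → run C
t=7: queue=[C,E,G,H] q_used=1 → run C
t=8: queue=[E,G,H] q_used=0 → run E
t=9: queue=[E,G,H] q_used=1 → run E
t=10: queue=[G,H] q_used=0 → run G
t=11: queue=[G,H] q_used=1 → run G
t=12: queue=[G,H] q_used=2 → run G
t=13: queue=[H,G] q_used=0 → run H
t=14: queue=[H,G] q_used=1 → run H
t=15: queue=[H,G] q_used=2 → run H
t=16: queue=[G,H] q_used=0 → run G
t=17: queue=[G,H] q_used=1 → run G
t=18: queue=[H] q_used=0 → run H
t=19: queue=[H] q_used=1 → run H
t=20: queue=[H] q_used=2 → run H
t=21: (idle)
t=22: (idle)
t=23: (idle)
t=24: (idle)
t=25: (idle)
t=26: (idle)

context switches = 8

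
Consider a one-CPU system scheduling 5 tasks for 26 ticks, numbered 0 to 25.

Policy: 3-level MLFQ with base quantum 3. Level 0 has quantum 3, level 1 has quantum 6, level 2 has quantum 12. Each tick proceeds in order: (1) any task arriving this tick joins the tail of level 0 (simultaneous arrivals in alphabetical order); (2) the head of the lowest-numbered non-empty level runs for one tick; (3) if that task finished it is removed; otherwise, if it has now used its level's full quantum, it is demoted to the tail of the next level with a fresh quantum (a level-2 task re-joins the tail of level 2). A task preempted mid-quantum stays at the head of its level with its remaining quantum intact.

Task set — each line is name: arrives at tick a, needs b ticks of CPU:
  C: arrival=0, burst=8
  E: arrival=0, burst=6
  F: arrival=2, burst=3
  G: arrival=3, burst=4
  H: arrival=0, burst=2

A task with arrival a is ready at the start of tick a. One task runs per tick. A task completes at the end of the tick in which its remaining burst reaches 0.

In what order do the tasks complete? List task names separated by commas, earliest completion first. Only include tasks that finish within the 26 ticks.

completion order = H, F, C, E, G

t=0: L0/L1/L2 = CEH/-/- → run C
t=1: L0/L1/L2 = CEH/-/- → run C
t=2: L0/L1/L2 = CEHF/-/- → run C
t=3: L0/L1/L2 = EHFG/C/- → run E
t=4: L0/L1/L2 = EHFG/C/- → run E
t=5: L0/L1/L2 = EHFG/C/- → run E
t=6: L0/L1/L2 = HFG/CE/- → run H
t=7: L0/L1/L2 = HFG/CE/- → run H
t=8: L0/L1/L2 = FG/CE/- → run F
t=9: L0/L1/L2 = FG/CE/- → run F
t=10: L0/L1/L2 = FG/CE/- → run F
t=11: L0/L1/L2 = G/CE/- → run G
t=12: L0/L1/L2 = G/CE/- → run G
t=13: L0/L1/L2 = G/CE/- → run G
t=14: L0/L1/L2 = -/CEG/- → run C
t=15: L0/L1/L2 = -/CEG/- → run C
t=16: L0/L1/L2 = -/CEG/- → run C
t=17: L0/L1/L2 = -/CEG/- → run C
t=18: L0/L1/L2 = -/CEG/- → run C
t=19: L0/L1/L2 = -/EG/- → run E
t=20: L0/L1/L2 = -/EG/- → run E
t=21: L0/L1/L2 = -/EG/- → run E
t=22: L0/L1/L2 = -/G/- → run G
t=23: (idle)
t=24: (idle)
t=25: (idle)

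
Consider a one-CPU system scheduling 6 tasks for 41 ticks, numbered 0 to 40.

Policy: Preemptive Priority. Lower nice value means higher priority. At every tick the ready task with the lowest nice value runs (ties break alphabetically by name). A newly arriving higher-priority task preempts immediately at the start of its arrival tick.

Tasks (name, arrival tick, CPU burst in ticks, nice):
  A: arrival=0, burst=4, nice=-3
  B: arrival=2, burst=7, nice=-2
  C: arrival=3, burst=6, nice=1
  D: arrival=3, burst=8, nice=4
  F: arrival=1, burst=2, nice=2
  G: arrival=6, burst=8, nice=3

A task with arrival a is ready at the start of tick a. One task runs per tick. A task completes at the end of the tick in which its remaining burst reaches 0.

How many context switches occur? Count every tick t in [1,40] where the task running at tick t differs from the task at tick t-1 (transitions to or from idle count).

t=0: ready={A} → run A
t=1: ready={A,F} → run A
t=2: ready={A,B,F} → run A
t=3: ready={A,B,C,D,F} → run A
t=4: ready={B,C,D,F} → run B
t=5: ready={B,C,D,F} → run B
t=6: ready={B,C,D,F,G} → run B
t=7: ready={B,C,D,F,G} → run B
t=8: ready={B,C,D,F,G} → run B
t=9: ready={B,C,D,F,G} → run B
t=10: ready={B,C,D,F,G} → run B
t=11: ready={C,D,F,G} → run C
t=12: ready={C,D,F,G} → run C
t=13: ready={C,D,F,G} → run C
t=14: ready={C,D,F,G} → run C
t=15: ready={C,D,F,G} → run C
t=16: ready={C,D,F,G} → run C
t=17: ready={D,F,G} → run F
t=18: ready={D,F,G} → run F
t=19: ready={D,G} → run G
t=20: ready={D,G} → run G
t=21: ready={D,G} → run G
t=22: ready={D,G} → run G
t=23: ready={D,G} → run G
t=24: ready={D,G} → run G
t=25: ready={D,G} → run G
t=26: ready={D,G} → run G
t=27: ready={D} → run D
t=28: ready={D} → run D
t=29: ready={D} → run D
t=30: ready={D} → run D
t=31: ready={D} → run D
t=32: ready={D} → run D
t=33: ready={D} → run D
t=34: ready={D} → run D
t=35: (idle)
t=36: (idle)
t=37: (idle)
t=38: (idle)
t=39: (idle)
t=40: (idle)

context switches = 6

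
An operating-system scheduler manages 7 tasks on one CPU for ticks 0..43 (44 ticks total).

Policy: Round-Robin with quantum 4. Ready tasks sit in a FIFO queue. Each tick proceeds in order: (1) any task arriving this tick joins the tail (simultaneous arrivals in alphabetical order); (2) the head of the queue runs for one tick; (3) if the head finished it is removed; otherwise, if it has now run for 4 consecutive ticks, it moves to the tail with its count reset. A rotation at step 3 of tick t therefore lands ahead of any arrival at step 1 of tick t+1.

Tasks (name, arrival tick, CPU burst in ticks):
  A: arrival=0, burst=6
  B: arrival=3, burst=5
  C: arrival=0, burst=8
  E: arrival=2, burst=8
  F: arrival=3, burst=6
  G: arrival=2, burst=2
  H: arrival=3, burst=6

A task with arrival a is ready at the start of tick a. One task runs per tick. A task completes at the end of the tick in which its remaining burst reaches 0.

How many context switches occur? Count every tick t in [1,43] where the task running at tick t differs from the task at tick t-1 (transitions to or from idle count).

t=0: queue=[A,C] q_used=0 → run A
t=1: queue=[A,C] q_used=1 → run A
t=2: queue=[A,C,E,G] q_used=2 → run A
t=3: queue=[A,C,E,G,B,F,H] q_used=3 → run A
t=4: queue=[C,E,G,B,F,H,A] q_used=0 → run C
t=5: queue=[C,E,G,B,F,H,A] q_used=1 → run C
t=6: queue=[C,E,G,B,F,H,A] q_used=2 → run C
t=7: queue=[C,E,G,B,F,H,A] q_used=3 → run C
t=8: queue=[E,G,B,F,H,A,C] q_used=0 → run E
t=9: queue=[E,G,B,F,H,A,C] q_used=1 → run E
t=10: queue=[E,G,B,F,H,A,C] q_used=2 → run E
t=11: queue=[E,G,B,F,H,A,C] q_used=3 → run E
t=12: queue=[G,B,F,H,A,C,E] q_used=0 → run G
t=13: queue=[G,B,F,H,A,C,E] q_used=1 → run G
t=14: queue=[B,F,H,A,C,E] q_used=0 → run B
t=15: queue=[B,F,H,A,C,E] q_used=1 → run B
t=16: queue=[B,F,H,A,C,E] q_used=2 → run B
t=17: queue=[B,F,H,A,C,E] q_used=3 → run B
t=18: queue=[F,H,A,C,E,B] q_used=0 → run F
t=19: queue=[F,H,A,C,E,B] q_used=1 → run F
t=20: queue=[F,H,A,C,E,B] q_used=2 → run F
t=21: queue=[F,H,A,C,E,B] q_used=3 → run F
t=22: queue=[H,A,C,E,B,F] q_used=0 → run H
t=23: queue=[H,A,C,E,B,F] q_used=1 → run H
t=24: queue=[H,A,C,E,B,F] q_used=2 → run H
t=25: queue=[H,A,C,E,B,F] q_used=3 → run H
t=26: queue=[A,C,E,B,F,H] q_used=0 → run A
t=27: queue=[A,C,E,B,F,H] q_used=1 → run A
t=28: queue=[C,E,B,F,H] q_used=0 → run C
t=29: queue=[C,E,B,F,H] q_used=1 → run C
t=30: queue=[C,E,B,F,H] q_used=2 → run C
t=31: queue=[C,E,B,F,H] q_used=3 → run C
t=32: queue=[E,B,F,H] q_used=0 → run E
t=33: queue=[E,B,F,H] q_used=1 → run E
t=34: queue=[E,B,F,H] q_used=2 → run E
t=35: queue=[E,B,F,H] q_used=3 → run E
t=36: queue=[B,F,H] q_used=0 → run B
t=37: queue=[F,H] q_used=0 → run F
t=38: queue=[F,H] q_used=1 → run F
t=39: queue=[H] q_used=0 → run H
t=40: queue=[H] q_used=1 → run H
t=41: (idle)
t=42: (idle)
t=43: (idle)

context switches = 13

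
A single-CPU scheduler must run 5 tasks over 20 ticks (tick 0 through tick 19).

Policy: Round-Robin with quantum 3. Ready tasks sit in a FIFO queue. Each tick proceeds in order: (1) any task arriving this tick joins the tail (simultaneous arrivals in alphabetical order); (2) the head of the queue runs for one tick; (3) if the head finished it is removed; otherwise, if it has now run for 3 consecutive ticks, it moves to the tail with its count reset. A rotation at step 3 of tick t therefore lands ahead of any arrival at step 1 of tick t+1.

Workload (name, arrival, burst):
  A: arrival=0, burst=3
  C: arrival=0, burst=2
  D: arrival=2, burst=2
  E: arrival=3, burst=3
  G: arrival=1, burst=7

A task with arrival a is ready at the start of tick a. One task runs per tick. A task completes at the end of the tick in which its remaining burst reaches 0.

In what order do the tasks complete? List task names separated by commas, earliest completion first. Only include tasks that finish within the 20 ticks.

completion order = A, C, D, E, G

t=0: queue=[A,C] q_used=0 → run A
t=1: queue=[A,C,G] q_used=1 → run A
t=2: queue=[A,C,G,D] q_used=2 → run A
t=3: queue=[C,G,D,E] q_used=0 → run C
t=4: queue=[C,G,D,E] q_used=1 → run C
t=5: queue=[G,D,E] q_used=0 → run G
t=6: queue=[G,D,E] q_used=1 → run G
t=7: queue=[G,D,E] q_used=2 → run G
t=8: queue=[D,E,G] q_used=0 → run D
t=9: queue=[D,E,G] q_used=1 → run D
t=10: queue=[E,G] q_used=0 → run E
t=11: queue=[E,G] q_used=1 → run E
t=12: queue=[E,G] q_used=2 → run E
t=13: queue=[G] q_used=0 → run G
t=14: queue=[G] q_used=1 → run G
t=15: queue=[G] q_used=2 → run G
t=16: queue=[G] q_used=0 → run G
t=17: (idle)
t=18: (idle)
t=19: (idle)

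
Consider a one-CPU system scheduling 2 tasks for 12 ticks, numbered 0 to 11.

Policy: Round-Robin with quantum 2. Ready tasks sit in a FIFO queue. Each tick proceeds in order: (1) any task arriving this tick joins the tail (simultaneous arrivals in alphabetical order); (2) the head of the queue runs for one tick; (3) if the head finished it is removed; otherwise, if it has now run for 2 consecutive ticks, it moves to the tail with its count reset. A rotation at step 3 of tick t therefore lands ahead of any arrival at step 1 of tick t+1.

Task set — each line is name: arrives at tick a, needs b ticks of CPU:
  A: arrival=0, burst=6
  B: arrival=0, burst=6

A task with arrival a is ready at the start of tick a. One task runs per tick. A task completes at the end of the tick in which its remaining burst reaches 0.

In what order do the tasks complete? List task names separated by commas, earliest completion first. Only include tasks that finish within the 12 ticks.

completion order = A, B

t=0: queue=[A,B] q_used=0 → run A
t=1: queue=[A,B] q_used=1 → run A
t=2: queue=[B,A] q_used=0 → run B
t=3: queue=[B,A] q_used=1 → run B
t=4: queue=[A,B] q_used=0 → run A
t=5: queue=[A,B] q_used=1 → run A
t=6: queue=[B,A] q_used=0 → run B
t=7: queue=[B,A] q_used=1 → run B
t=8: queue=[A,B] q_used=0 → run A
t=9: queue=[A,B] q_used=1 → run A
t=10: queue=[B] q_used=0 → run B
t=11: queue=[B] q_used=1 → run B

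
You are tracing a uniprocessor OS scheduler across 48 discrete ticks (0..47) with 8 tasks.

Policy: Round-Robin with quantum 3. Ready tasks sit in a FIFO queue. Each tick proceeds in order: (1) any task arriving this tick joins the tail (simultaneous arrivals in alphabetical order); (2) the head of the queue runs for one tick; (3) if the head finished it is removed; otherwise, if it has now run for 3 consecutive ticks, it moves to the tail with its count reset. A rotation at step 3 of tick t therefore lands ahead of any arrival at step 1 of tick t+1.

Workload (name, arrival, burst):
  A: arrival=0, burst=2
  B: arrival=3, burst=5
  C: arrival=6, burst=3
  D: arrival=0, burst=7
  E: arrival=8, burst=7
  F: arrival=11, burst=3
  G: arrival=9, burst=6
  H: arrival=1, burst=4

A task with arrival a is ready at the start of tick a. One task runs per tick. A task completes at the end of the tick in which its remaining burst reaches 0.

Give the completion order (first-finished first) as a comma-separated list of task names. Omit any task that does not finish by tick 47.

t=0: queue=[A,D] q_used=0 → run A
t=1: queue=[A,D,H] q_used=1 → run A
t=2: queue=[D,H] q_used=0 → run D
t=3: queue=[D,H,B] q_used=1 → run D
t=4: queue=[D,H,B] q_used=2 → run D
t=5: queue=[H,B,D] q_used=0 → run H
t=6: queue=[H,B,D,C] q_used=1 → run H
t=7: queue=[H,B,D,C] q_used=2 → run H
t=8: queue=[B,D,C,H,E] q_used=0 → run B
t=9: queue=[B,D,C,H,E,G] q_used=1 → run B
t=10: queue=[B,D,C,H,E,G] q_used=2 → run B
t=11: queue=[D,C,H,E,G,B,F] q_used=0 → run D
t=12: queue=[D,C,H,E,G,B,F] q_used=1 → run D
t=13: queue=[D,C,H,E,G,B,F] q_used=2 → run D
t=14: queue=[C,H,E,G,B,F,D] q_used=0 → run C
t=15: queue=[C,H,E,G,B,F,D] q_used=1 → run C
t=16: queue=[C,H,E,G,B,F,D] q_used=2 → run C
t=17: queue=[H,E,G,B,F,D] q_used=0 → run H
t=18: queue=[E,G,B,F,D] q_used=0 → run E
t=19: queue=[E,G,B,F,D] q_used=1 → run E
t=20: queue=[E,G,B,F,D] q_used=2 → run E
t=21: queue=[G,B,F,D,E] q_used=0 → run G
t=22: queue=[G,B,F,D,E] q_used=1 → run G
t=23: queue=[G,B,F,D,E] q_used=2 → run G
t=24: queue=[B,F,D,E,G] q_used=0 → run B
t=25: queue=[B,F,D,E,G] q_used=1 → run B
t=26: queue=[F,D,E,G] q_used=0 → run F
t=27: queue=[F,D,E,G] q_used=1 → run F
t=28: queue=[F,D,E,G] q_used=2 → run F
t=29: queue=[D,E,G] q_used=0 → run D
t=30: queue=[E,G] q_used=0 → run E
t=31: queue=[E,G] q_used=1 → run E
t=32: queue=[E,G] q_used=2 → run E
t=33: queue=[G,E] q_used=0 → run G
t=34: queue=[G,E] q_used=1 → run G
t=35: queue=[G,E] q_used=2 → run G
t=36: queue=[E] q_used=0 → run E
t=37: (idle)
t=38: (idle)
t=39: (idle)
t=40: (idle)
t=41: (idle)
t=42: (idle)
t=43: (idle)
t=44: (idle)
t=45: (idle)
t=46: (idle)
t=47: (idle)

completion order = A, C, H, B, F, D, G, E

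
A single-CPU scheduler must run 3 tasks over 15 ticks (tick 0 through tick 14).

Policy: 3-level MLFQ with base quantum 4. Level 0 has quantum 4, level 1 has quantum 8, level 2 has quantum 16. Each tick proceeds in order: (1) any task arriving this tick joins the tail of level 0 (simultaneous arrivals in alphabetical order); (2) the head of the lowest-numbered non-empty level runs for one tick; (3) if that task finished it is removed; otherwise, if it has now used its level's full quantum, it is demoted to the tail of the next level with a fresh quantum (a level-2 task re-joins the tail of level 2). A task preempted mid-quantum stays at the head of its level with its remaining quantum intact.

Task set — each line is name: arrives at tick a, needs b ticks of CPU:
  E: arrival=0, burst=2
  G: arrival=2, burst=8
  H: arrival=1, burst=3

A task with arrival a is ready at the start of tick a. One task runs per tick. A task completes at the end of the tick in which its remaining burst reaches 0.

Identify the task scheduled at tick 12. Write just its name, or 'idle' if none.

t=0: L0/L1/L2 = E/-/- → run E
t=1: L0/L1/L2 = EH/-/- → run E
t=2: L0/L1/L2 = HG/-/- → run H
t=3: L0/L1/L2 = HG/-/- → run H
t=4: L0/L1/L2 = HG/-/- → run H
t=5: L0/L1/L2 = G/-/- → run G
t=6: L0/L1/L2 = G/-/- → run G
t=7: L0/L1/L2 = G/-/- → run G
t=8: L0/L1/L2 = G/-/- → run G
t=9: L0/L1/L2 = -/G/- → run G
t=10: L0/L1/L2 = -/G/- → run G
t=11: L0/L1/L2 = -/G/- → run G
t=12: L0/L1/L2 = -/G/- → run G
t=13: (idle)
t=14: (idle)

running at tick 12 = G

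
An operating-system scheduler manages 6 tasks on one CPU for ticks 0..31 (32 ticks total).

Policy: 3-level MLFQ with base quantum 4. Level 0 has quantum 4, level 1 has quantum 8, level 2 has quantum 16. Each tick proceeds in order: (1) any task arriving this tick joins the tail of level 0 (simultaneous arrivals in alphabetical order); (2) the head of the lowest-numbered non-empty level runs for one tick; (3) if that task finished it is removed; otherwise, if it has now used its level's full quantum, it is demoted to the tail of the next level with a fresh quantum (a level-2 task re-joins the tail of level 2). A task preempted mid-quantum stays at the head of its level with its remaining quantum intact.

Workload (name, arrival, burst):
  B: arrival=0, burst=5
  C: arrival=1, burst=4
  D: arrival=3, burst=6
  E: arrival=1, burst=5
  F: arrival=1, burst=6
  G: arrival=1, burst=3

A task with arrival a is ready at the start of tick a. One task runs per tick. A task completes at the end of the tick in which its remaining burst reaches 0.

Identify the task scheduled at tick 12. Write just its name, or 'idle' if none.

t=0: L0/L1/L2 = B/-/- → run B
t=1: L0/L1/L2 = BCEFG/-/- → run B
t=2: L0/L1/L2 = BCEFG/-/- → run B
t=3: L0/L1/L2 = BCEFGD/-/- → run B
t=4: L0/L1/L2 = CEFGD/B/- → run C
t=5: L0/L1/L2 = CEFGD/B/- → run C
t=6: L0/L1/L2 = CEFGD/B/- → run C
t=7: L0/L1/L2 = CEFGD/B/- → run C
t=8: L0/L1/L2 = EFGD/B/- → run E
t=9: L0/L1/L2 = EFGD/B/- → run E
t=10: L0/L1/L2 = EFGD/B/- → run E
t=11: L0/L1/L2 = EFGD/B/- → run E
t=12: L0/L1/L2 = FGD/BE/- → run F
t=13: L0/L1/L2 = FGD/BE/- → run F
t=14: L0/L1/L2 = FGD/BE/- → run F
t=15: L0/L1/L2 = FGD/BE/- → run F
t=16: L0/L1/L2 = GD/BEF/- → run G
t=17: L0/L1/L2 = GD/BEF/- → run G
t=18: L0/L1/L2 = GD/BEF/- → run G
t=19: L0/L1/L2 = D/BEF/- → run D
t=20: L0/L1/L2 = D/BEF/- → run D
t=21: L0/L1/L2 = D/BEF/- → run D
t=22: L0/L1/L2 = D/BEF/- → run D
t=23: L0/L1/L2 = -/BEFD/- → run B
t=24: L0/L1/L2 = -/EFD/- → run E
t=25: L0/L1/L2 = -/FD/- → run F
t=26: L0/L1/L2 = -/FD/- → run F
t=27: L0/L1/L2 = -/D/- → run D
t=28: L0/L1/L2 = -/D/- → run D
t=29: (idle)
t=30: (idle)
t=31: (idle)

running at tick 12 = F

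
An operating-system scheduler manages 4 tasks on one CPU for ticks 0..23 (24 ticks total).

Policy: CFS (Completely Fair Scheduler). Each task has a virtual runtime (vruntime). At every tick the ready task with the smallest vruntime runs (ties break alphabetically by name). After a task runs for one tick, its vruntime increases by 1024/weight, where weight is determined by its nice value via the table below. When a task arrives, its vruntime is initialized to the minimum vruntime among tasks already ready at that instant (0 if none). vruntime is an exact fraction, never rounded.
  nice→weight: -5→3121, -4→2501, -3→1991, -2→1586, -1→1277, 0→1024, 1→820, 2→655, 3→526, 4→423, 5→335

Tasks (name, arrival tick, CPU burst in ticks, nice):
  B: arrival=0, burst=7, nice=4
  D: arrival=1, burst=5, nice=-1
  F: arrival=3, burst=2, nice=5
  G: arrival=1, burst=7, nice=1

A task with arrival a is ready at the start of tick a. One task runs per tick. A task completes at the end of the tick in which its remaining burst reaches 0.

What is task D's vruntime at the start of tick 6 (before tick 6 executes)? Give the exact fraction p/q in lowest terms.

vruntime(D, start of tick 6) = 2173952/540171

t=0: vr[B=0] → run B
t=1: vr[B=1024/423 D=1024/423 G=1024/423] → run B
t=2: vr[B=2048/423 D=1024/423 G=1024/423] → run D
t=3: vr[B=2048/423 D=1740800/540171 F=1024/423 G=1024/423] → run F
t=4: vr[B=2048/423 D=1740800/540171 F=776192/141705 G=1024/423] → run G
t=5: vr[B=2048/423 D=1740800/540171 F=776192/141705 G=318208/86715] → run D
t=6: vr[B=2048/423 D=2173952/540171 F=776192/141705 G=318208/86715] → run G
t=7: vr[B=2048/423 D=2173952/540171 F=776192/141705 G=426496/86715] → run D
t=8: vr[B=2048/423 D=2607104/540171 F=776192/141705 G=426496/86715] → run D
t=9: vr[B=2048/423 D=3040256/540171 F=776192/141705 G=426496/86715] → run B
t=10: vr[B=1024/141 D=3040256/540171 F=776192/141705 G=426496/86715] → run G
t=11: vr[B=1024/141 D=3040256/540171 F=776192/141705 G=534784/86715] → run F
t=12: vr[B=1024/141 D=3040256/540171 G=534784/86715] → run D
t=13: vr[B=1024/141 G=534784/86715] → run G
t=14: vr[B=1024/141 G=643072/86715] → run B
t=15: vr[B=4096/423 G=643072/86715] → run G
t=16: vr[B=4096/423 G=150272/17343] → run G
t=17: vr[B=4096/423 G=859648/86715] → run B
t=18: vr[B=5120/423 G=859648/86715] → run G
t=19: vr[B=5120/423] → run B
t=20: vr[B=2048/141] → run B
t=21: (idle)
t=22: (idle)
t=23: (idle)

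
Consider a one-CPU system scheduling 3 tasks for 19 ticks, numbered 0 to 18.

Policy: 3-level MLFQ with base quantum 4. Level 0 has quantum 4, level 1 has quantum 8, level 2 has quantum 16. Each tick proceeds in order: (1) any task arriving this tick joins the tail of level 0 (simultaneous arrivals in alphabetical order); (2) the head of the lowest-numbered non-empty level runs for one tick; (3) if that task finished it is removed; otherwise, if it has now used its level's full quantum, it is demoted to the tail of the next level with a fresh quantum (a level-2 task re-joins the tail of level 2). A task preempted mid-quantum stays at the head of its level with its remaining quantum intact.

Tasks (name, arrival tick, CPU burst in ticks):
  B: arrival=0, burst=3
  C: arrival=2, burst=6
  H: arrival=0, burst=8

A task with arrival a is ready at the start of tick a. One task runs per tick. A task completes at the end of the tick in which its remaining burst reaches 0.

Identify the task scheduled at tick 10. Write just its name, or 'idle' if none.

t=0: L0/L1/L2 = BH/-/- → run B
t=1: L0/L1/L2 = BH/-/- → run B
t=2: L0/L1/L2 = BHC/-/- → run B
t=3: L0/L1/L2 = HC/-/- → run H
t=4: L0/L1/L2 = HC/-/- → run H
t=5: L0/L1/L2 = HC/-/- → run H
t=6: L0/L1/L2 = HC/-/- → run H
t=7: L0/L1/L2 = C/H/- → run C
t=8: L0/L1/L2 = C/H/- → run C
t=9: L0/L1/L2 = C/H/- → run C
t=10: L0/L1/L2 = C/H/- → run C
t=11: L0/L1/L2 = -/HC/- → run H
t=12: L0/L1/L2 = -/HC/- → run H
t=13: L0/L1/L2 = -/HC/- → run H
t=14: L0/L1/L2 = -/HC/- → run H
t=15: L0/L1/L2 = -/C/- → run C
t=16: L0/L1/L2 = -/C/- → run C
t=17: (idle)
t=18: (idle)

running at tick 10 = C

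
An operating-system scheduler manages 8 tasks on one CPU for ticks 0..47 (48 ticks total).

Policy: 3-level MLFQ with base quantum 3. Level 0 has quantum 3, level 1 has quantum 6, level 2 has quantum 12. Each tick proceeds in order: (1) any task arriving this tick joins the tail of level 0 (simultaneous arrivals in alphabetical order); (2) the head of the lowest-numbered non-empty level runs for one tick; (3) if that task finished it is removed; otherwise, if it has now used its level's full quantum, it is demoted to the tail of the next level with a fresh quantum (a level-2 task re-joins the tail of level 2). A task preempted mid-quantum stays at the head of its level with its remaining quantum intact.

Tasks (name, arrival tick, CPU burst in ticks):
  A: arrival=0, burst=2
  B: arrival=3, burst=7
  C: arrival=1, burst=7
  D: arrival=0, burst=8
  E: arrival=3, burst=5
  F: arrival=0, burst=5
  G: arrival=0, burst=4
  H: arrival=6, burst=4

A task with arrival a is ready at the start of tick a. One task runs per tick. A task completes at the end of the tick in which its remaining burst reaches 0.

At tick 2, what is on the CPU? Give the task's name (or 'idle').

running at tick 2 = D

t=0: L0/L1/L2 = ADFG/-/- → run A
t=1: L0/L1/L2 = ADFGC/-/- → run A
t=2: L0/L1/L2 = DFGC/-/- → run D
t=3: L0/L1/L2 = DFGCBE/-/- → run D
t=4: L0/L1/L2 = DFGCBE/-/- → run D
t=5: L0/L1/L2 = FGCBE/D/- → run F
t=6: L0/L1/L2 = FGCBEH/D/- → run F
t=7: L0/L1/L2 = FGCBEH/D/- → run F
t=8: L0/L1/L2 = GCBEH/DF/- → run G
t=9: L0/L1/L2 = GCBEH/DF/- → run G
t=10: L0/L1/L2 = GCBEH/DF/- → run G
t=11: L0/L1/L2 = CBEH/DFG/- → run C
t=12: L0/L1/L2 = CBEH/DFG/- → run C
t=13: L0/L1/L2 = CBEH/DFG/- → run C
t=14: L0/L1/L2 = BEH/DFGC/- → run B
t=15: L0/L1/L2 = BEH/DFGC/- → run B
t=16: L0/L1/L2 = BEH/DFGC/- → run B
t=17: L0/L1/L2 = EH/DFGCB/- → run E
t=18: L0/L1/L2 = EH/DFGCB/- → run E
t=19: L0/L1/L2 = EH/DFGCB/- → run E
t=20: L0/L1/L2 = H/DFGCBE/- → run H
t=21: L0/L1/L2 = H/DFGCBE/- → run H
t=22: L0/L1/L2 = H/DFGCBE/- → run H
t=23: L0/L1/L2 = -/DFGCBEH/- → run D
t=24: L0/L1/L2 = -/DFGCBEH/- → run D
t=25: L0/L1/L2 = -/DFGCBEH/- → run D
t=26: L0/L1/L2 = -/DFGCBEH/- → run D
t=27: L0/L1/L2 = -/DFGCBEH/- → run D
t=28: L0/L1/L2 = -/FGCBEH/- → run F
t=29: L0/L1/L2 = -/FGCBEH/- → run F
t=30: L0/L1/L2 = -/GCBEH/- → run G
t=31: L0/L1/L2 = -/CBEH/- → run C
t=32: L0/L1/L2 = -/CBEH/- → run C
t=33: L0/L1/L2 = -/CBEH/- → run C
t=34: L0/L1/L2 = -/CBEH/- → run C
t=35: L0/L1/L2 = -/BEH/- → run B
t=36: L0/L1/L2 = -/BEH/- → run B
t=37: L0/L1/L2 = -/BEH/- → run B
t=38: L0/L1/L2 = -/BEH/- → run B
t=39: L0/L1/L2 = -/EH/- → run E
t=40: L0/L1/L2 = -/EH/- → run E
t=41: L0/L1/L2 = -/H/- → run H
t=42: (idle)
t=43: (idle)
t=44: (idle)
t=45: (idle)
t=46: (idle)
t=47: (idle)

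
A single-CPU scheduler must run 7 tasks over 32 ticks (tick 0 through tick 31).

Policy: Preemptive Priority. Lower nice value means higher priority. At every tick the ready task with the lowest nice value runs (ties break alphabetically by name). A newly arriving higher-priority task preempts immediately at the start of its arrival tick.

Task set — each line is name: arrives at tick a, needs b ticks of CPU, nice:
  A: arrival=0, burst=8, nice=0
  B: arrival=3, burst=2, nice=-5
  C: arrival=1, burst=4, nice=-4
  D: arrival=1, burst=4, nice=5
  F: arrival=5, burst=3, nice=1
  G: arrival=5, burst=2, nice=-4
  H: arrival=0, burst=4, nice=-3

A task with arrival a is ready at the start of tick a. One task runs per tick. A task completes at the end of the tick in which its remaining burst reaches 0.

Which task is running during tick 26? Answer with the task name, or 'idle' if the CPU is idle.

running at tick 26 = D

t=0: ready={A,H} → run H
t=1: ready={A,C,D,H} → run C
t=2: ready={A,C,D,H} → run C
t=3: ready={A,B,C,D,H} → run B
t=4: ready={A,B,C,D,H} → run B
t=5: ready={A,C,D,F,G,H} → run C
t=6: ready={A,C,D,F,G,H} → run C
t=7: ready={A,D,F,G,H} → run G
t=8: ready={A,D,F,G,H} → run G
t=9: ready={A,D,F,H} → run H
t=10: ready={A,D,F,H} → run H
t=11: ready={A,D,F,H} → run H
t=12: ready={A,D,F} → run A
t=13: ready={A,D,F} → run A
t=14: ready={A,D,F} → run A
t=15: ready={A,D,F} → run A
t=16: ready={A,D,F} → run A
t=17: ready={A,D,F} → run A
t=18: ready={A,D,F} → run A
t=19: ready={A,D,F} → run A
t=20: ready={D,F} → run F
t=21: ready={D,F} → run F
t=22: ready={D,F} → run F
t=23: ready={D} → run D
t=24: ready={D} → run D
t=25: ready={D} → run D
t=26: ready={D} → run D
t=27: (idle)
t=28: (idle)
t=29: (idle)
t=30: (idle)
t=31: (idle)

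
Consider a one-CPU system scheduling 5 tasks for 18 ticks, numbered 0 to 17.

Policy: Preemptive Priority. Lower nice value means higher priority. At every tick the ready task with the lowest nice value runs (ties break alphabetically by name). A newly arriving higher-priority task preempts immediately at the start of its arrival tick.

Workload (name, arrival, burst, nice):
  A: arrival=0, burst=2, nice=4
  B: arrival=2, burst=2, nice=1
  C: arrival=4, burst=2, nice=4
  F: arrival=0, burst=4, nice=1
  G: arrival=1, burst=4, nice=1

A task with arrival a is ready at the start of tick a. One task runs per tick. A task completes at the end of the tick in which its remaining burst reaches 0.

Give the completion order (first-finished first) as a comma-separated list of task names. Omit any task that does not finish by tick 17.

completion order = B, F, G, A, C

t=0: ready={A,F} → run F
t=1: ready={A,F,G} → run F
t=2: ready={A,B,F,G} → run B
t=3: ready={A,B,F,G} → run B
t=4: ready={A,C,F,G} → run F
t=5: ready={A,C,F,G} → run F
t=6: ready={A,C,G} → run G
t=7: ready={A,C,G} → run G
t=8: ready={A,C,G} → run G
t=9: ready={A,C,G} → run G
t=10: ready={A,C} → run A
t=11: ready={A,C} → run A
t=12: ready={C} → run C
t=13: ready={C} → run C
t=14: (idle)
t=15: (idle)
t=16: (idle)
t=17: (idle)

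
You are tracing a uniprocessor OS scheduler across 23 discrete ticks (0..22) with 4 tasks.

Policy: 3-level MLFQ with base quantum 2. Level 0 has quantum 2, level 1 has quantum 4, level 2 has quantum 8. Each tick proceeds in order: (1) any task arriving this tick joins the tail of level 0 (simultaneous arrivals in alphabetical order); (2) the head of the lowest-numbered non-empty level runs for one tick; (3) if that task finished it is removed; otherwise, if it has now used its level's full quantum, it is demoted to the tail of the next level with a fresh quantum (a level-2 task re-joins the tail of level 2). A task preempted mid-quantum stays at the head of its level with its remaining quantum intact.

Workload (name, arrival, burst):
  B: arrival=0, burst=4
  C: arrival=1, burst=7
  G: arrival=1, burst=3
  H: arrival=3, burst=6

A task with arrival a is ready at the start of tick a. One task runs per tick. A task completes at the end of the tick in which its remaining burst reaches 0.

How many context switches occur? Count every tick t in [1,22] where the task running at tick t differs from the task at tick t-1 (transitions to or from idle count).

t=0: L0/L1/L2 = B/-/- → run B
t=1: L0/L1/L2 = BCG/-/- → run B
t=2: L0/L1/L2 = CG/B/- → run C
t=3: L0/L1/L2 = CGH/B/- → run C
t=4: L0/L1/L2 = GH/BC/- → run G
t=5: L0/L1/L2 = GH/BC/- → run G
t=6: L0/L1/L2 = H/BCG/- → run H
t=7: L0/L1/L2 = H/BCG/- → run H
t=8: L0/L1/L2 = -/BCGH/- → run B
t=9: L0/L1/L2 = -/BCGH/- → run B
t=10: L0/L1/L2 = -/CGH/- → run C
t=11: L0/L1/L2 = -/CGH/- → run C
t=12: L0/L1/L2 = -/CGH/- → run C
t=13: L0/L1/L2 = -/CGH/- → run C
t=14: L0/L1/L2 = -/GH/C → run G
t=15: L0/L1/L2 = -/H/C → run H
t=16: L0/L1/L2 = -/H/C → run H
t=17: L0/L1/L2 = -/H/C → run H
t=18: L0/L1/L2 = -/H/C → run H
t=19: L0/L1/L2 = -/-/C → run C
t=20: (idle)
t=21: (idle)
t=22: (idle)

context switches = 9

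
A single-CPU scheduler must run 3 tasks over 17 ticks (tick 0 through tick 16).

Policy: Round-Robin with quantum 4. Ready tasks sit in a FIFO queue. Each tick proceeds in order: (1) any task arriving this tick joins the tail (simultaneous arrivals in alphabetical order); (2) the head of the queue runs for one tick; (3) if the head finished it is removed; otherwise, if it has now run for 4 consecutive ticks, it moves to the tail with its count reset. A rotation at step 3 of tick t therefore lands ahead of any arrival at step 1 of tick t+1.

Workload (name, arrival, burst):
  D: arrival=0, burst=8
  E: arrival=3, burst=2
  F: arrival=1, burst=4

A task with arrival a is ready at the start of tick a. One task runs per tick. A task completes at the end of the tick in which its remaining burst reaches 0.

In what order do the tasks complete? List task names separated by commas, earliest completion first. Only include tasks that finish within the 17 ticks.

t=0: queue=[D] q_used=0 → run D
t=1: queue=[D,F] q_used=1 → run D
t=2: queue=[D,F] q_used=2 → run D
t=3: queue=[D,F,E] q_used=3 → run D
t=4: queue=[F,E,D] q_used=0 → run F
t=5: queue=[F,E,D] q_used=1 → run F
t=6: queue=[F,E,D] q_used=2 → run F
t=7: queue=[F,E,D] q_used=3 → run F
t=8: queue=[E,D] q_used=0 → run E
t=9: queue=[E,D] q_used=1 → run E
t=10: queue=[D] q_used=0 → run D
t=11: queue=[D] q_used=1 → run D
t=12: queue=[D] q_used=2 → run D
t=13: queue=[D] q_used=3 → run D
t=14: (idle)
t=15: (idle)
t=16: (idle)

completion order = F, E, D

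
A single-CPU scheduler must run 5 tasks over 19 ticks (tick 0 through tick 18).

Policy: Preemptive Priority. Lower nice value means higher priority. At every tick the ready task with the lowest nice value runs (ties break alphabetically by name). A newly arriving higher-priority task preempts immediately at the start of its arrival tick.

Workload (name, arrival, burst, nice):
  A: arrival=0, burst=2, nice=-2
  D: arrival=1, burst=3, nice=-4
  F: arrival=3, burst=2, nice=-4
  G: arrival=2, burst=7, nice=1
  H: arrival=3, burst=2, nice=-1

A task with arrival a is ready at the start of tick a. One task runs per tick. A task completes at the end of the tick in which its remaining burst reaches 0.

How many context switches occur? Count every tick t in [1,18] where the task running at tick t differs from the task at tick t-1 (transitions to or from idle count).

t=0: ready={A} → run A
t=1: ready={A,D} → run D
t=2: ready={A,D,G} → run D
t=3: ready={A,D,F,G,H} → run D
t=4: ready={A,F,G,H} → run F
t=5: ready={A,F,G,H} → run F
t=6: ready={A,G,H} → run A
t=7: ready={G,H} → run H
t=8: ready={G,H} → run H
t=9: ready={G} → run G
t=10: ready={G} → run G
t=11: ready={G} → run G
t=12: ready={G} → run G
t=13: ready={G} → run G
t=14: ready={G} → run G
t=15: ready={G} → run G
t=16: (idle)
t=17: (idle)
t=18: (idle)

context switches = 6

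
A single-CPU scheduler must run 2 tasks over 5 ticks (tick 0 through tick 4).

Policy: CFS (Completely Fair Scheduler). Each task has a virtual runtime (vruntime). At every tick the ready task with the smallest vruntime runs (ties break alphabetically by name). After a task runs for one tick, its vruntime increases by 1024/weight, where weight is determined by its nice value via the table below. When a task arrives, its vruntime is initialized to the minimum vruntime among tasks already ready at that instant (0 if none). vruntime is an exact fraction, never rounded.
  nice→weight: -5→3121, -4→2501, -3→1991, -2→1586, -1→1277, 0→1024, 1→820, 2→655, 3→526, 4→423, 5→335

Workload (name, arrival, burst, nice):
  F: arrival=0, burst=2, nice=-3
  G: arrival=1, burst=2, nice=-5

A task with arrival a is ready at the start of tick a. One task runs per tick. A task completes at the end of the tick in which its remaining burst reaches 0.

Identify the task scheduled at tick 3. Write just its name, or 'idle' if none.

t=0: vr[F=0] → run F
t=1: vr[F=1024/1991 G=1024/1991] → run F
t=2: vr[G=1024/1991] → run G
t=3: vr[G=5234688/6213911] → run G
t=4: (idle)

running at tick 3 = G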